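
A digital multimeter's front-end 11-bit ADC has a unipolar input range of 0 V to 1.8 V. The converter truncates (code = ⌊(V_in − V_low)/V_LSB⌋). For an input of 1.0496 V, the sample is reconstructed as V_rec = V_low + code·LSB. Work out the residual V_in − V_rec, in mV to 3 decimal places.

One LSB is 1.8 V / 2048 = 0.879 mV.
Scaled input = 1194.2116 LSBs, so code = 1194.
Code 1194 maps back to 0 + 1194×0.000878906 V = 1.0494141 V.
Difference: 0.000185938 V → 0.186 mV.

0.186 mV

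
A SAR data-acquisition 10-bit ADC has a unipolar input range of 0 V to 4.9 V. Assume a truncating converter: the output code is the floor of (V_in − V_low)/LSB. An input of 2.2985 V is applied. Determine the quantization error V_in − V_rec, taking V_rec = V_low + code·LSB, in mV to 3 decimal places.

1.625 mV

Step size: 4.9 V ÷ 2^10 = 4.785 mV.
Scaled input = 480.3396 LSBs, so code = 480.
Code 480 maps back to 0 + 480×0.00478516 V = 2.296875 V.
Difference: 0.001625 V → 1.625 mV.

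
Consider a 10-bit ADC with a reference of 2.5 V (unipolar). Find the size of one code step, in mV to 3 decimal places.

2.441 mV

Full-scale span = 2.5 V.
LSB = 2.5 / 2^10 = 2.5 / 1024 = 0.00244141 V = 2.441 mV.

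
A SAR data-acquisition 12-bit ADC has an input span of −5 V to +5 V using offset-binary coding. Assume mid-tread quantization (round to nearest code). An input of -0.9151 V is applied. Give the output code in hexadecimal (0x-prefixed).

code 0x689 (decimal 1673)

LSB = 10 V / 4096 = 2.441 mV.
(-0.9151 − (−5)) / 0.00244141 = 1673.175 LSBs.
So the output code is 1673.
In hexadecimal (0x-prefixed): 0x689.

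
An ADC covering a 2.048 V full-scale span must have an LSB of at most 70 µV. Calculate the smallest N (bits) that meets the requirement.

15 bits

Number of steps required ≥ 2.048 V / 70 µV = 29257.14.
Need 2^N ≥ 29257.14; 2^14 = 16384, 2^15 = 32768.
Minimum N = 15.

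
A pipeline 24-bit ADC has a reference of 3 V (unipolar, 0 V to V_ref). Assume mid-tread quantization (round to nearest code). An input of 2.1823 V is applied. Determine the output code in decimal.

LSB = 3 V / 16777216 = 0.18 µV.
(V_in − V_low)/LSB = (2.1823 − 0) / 1.78814e-07 = 12204306.159.
Round → code 12204306.

code 12204306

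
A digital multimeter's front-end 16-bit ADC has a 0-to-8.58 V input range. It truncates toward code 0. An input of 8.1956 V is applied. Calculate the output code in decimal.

Full-scale span = 8.58 V; LSB = 8.58/2^16 = 130.92 µV.
(V_in − V_low)/LSB = (8.1956 − 0) / 0.00013092 = 62599.865.
⌊·⌋(62599.865) = 62599.

code 62599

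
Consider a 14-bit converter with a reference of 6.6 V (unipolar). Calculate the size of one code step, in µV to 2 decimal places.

Full-scale span = 6.6 V.
LSB = 6.6 / 2^14 = 6.6 / 16384 = 0.000402832 V = 402.83 µV.

402.83 µV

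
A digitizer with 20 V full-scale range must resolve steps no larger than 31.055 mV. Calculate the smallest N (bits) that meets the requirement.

Number of steps required ≥ 20 V / 31.055 mV = 644.02.
Need 2^N ≥ 644.02; 2^9 = 512, 2^10 = 1024.
Minimum N = 10.

10 bits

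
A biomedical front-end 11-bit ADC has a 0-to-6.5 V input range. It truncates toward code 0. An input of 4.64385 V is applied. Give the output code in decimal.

code 1463

LSB = 6.5 V / 2048 = 3.174 mV.
(V_in − V_low)/LSB = (4.64385 − 0) / 0.00317383 = 1463.170.
⌊·⌋(1463.170) = 1463.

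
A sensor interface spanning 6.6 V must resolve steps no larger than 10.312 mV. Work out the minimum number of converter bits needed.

10 bits

Number of steps required ≥ 6.6 V / 10.312 mV = 640.03.
Need 2^N ≥ 640.03; 2^9 = 512, 2^10 = 1024.
Minimum N = 10.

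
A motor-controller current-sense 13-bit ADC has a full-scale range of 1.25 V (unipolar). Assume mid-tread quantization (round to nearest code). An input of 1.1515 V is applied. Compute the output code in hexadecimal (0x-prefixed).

With 8192 levels over 1.25 V, one step is 152.59 µV.
(V_in − V_low)/LSB = (1.1515 − 0) / 0.000152588 = 7546.470.
So the output code is 7546.
In hexadecimal (0x-prefixed): 0x1D7A.

code 0x1D7A (decimal 7546)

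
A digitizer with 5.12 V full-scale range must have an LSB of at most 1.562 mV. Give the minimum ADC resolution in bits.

Number of steps required ≥ 5.12 V / 1.562 mV = 3277.85.
Need 2^N ≥ 3277.85; 2^11 = 2048, 2^12 = 4096.
Minimum N = 12.

12 bits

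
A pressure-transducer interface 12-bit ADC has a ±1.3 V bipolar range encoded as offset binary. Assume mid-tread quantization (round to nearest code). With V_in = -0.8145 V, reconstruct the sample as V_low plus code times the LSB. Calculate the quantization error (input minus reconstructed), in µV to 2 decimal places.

-95.70 µV

LSB = 2.6/2^12 = 0.635 mV.
(V_in − V_low)/LSB = (-0.8145 − (−1.3))/0.000634766 = 764.8492 → code 765 (round).
V_rec = (−1.3) + 765·0.000634766 = -0.8144043 V.
Difference: -9.57031e-05 V → -95.70 µV.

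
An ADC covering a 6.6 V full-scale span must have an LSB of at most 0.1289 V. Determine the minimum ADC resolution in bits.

6 bits

Number of steps required ≥ 6.6 V / 0.1289 V = 51.20.
Need 2^N ≥ 51.20; 2^5 = 32, 2^6 = 64.
Minimum N = 6.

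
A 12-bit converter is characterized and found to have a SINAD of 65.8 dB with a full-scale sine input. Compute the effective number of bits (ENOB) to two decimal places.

10.64 bits

ENOB = (SINAD − 1.76) / 6.02 = (65.8 − 1.76)/6.02 = 10.638.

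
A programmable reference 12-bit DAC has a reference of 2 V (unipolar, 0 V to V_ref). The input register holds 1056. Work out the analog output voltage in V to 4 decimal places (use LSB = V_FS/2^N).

LSB = 2 V / 2^12 = 488.28 µV.
V_out = 0 + 1056 × 0.000488281 V = 0.515625 V.

0.5156 V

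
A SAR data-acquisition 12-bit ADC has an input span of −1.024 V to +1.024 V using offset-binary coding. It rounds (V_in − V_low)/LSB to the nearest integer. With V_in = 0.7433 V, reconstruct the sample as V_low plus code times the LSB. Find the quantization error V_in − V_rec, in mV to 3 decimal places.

-0.200 mV

Step size: 2.048 V ÷ 2^12 = 0.500 mV.
(V_in − V_low)/LSB = (0.7433 − (−1.024))/0.0005 = 3534.6000 → code 3535 (round).
V_rec = (−1.024) + 3535·0.0005 = 0.7435 V.
V_in − V_rec = -0.0002 V = -0.200 mV.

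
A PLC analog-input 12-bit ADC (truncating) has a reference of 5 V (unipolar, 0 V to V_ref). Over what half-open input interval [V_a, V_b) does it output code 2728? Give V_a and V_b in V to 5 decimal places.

LSB = 5/2^12 = 1.221 mV.
V_a = V_low + 2728·LSB = 3.33008 V; V_b = V_low + 2729·LSB = 3.3313 V.

[3.33008 V, 3.33130 V)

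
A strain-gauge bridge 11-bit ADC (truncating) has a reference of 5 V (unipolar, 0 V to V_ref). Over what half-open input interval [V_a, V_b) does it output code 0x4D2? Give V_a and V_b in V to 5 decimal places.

[3.01270 V, 3.01514 V)

LSB = 5/2^11 = 2.441 mV.
Code 0x4D2 = 1234 decimal.
V_a = V_low + 1234·LSB = 3.0127 V; V_b = V_low + 1235·LSB = 3.01514 V.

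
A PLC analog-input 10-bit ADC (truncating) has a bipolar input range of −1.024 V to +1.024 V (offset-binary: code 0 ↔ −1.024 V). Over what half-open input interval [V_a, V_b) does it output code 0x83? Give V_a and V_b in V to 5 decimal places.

LSB = 2.048/2^10 = 2.000 mV.
Code 0x83 = 131 decimal.
V_a = V_low + 131·LSB = -0.762 V; V_b = V_low + 132·LSB = -0.76 V.

[-0.76200 V, -0.76000 V)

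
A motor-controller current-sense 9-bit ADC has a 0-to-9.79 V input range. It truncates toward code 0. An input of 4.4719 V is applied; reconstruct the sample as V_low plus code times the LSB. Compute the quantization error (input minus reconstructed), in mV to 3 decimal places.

One LSB is 9.79 V / 512 = 19.121 mV.
(V_in − V_low)/LSB = (4.4719 − 0)/0.0191211 = 233.8726 → code 233 (floor).
Reconstructed: 4.4552148 V.
V_in − V_rec = 0.0166852 V = 16.685 mV.

16.685 mV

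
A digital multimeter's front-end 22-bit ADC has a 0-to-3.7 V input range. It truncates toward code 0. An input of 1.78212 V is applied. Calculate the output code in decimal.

code 2020203

With 4194304 levels over 3.7 V, one step is 0.88 µV.
(V_in − V_low)/LSB = (1.78212 − 0) / 8.82149e-07 = 2020203.526.
Floor → code 2020203.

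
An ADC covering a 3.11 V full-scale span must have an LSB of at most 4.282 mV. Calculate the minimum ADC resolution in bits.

Number of steps required ≥ 3.11 V / 4.282 mV = 726.30.
Need 2^N ≥ 726.30; 2^9 = 512, 2^10 = 1024.
Minimum N = 10.

10 bits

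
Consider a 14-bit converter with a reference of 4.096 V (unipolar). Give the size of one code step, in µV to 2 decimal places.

Full-scale span = 4.096 V.
LSB = 4.096 / 2^14 = 4.096 / 16384 = 0.00025 V = 250.00 µV.

250.00 µV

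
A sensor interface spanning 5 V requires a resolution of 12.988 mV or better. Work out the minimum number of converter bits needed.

9 bits

Number of steps required ≥ 5 V / 12.988 mV = 384.97.
Need 2^N ≥ 384.97; 2^8 = 256, 2^9 = 512.
Minimum N = 9.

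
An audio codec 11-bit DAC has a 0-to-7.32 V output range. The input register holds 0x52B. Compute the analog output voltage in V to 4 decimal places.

4.7287 V

LSB = 7.32 V / 2^11 = 3.574 mV.
Code 0x52B = 1323 decimal.
V_out = 0 + 1323 × 0.00357422 V = 4.72869 V.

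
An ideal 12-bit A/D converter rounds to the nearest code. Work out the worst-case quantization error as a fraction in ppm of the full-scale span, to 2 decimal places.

122.07 ppm

Rounding → worst-case error = ½ LSB = V_FS/2^13, so 1e+06/8192 = 122.07 ppm of full scale.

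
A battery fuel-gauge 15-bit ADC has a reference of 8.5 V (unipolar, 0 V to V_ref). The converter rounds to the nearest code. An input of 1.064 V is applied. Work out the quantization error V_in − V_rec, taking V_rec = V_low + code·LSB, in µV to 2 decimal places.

-56.40 µV

One LSB is 8.5 V / 32768 = 259.40 µV.
(V_in − V_low)/LSB = (1.064 − 0)/0.000259399 = 4101.7826 → code 4102 (round).
Reconstructed: 1.0640564 V.
Difference: -5.63965e-05 V → -56.40 µV.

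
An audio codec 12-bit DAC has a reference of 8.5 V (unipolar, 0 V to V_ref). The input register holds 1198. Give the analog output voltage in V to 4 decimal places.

2.4861 V

LSB = 8.5 V / 2^12 = 2.075 mV.
V_out = 0 + 1198 × 0.0020752 V = 2.48608 V.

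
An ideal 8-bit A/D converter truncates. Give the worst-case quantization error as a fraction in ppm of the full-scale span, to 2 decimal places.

3906.25 ppm

Truncating → worst-case error = 1 LSB = V_FS/2^8, so 1e+06/256 = 3906.25 ppm of full scale.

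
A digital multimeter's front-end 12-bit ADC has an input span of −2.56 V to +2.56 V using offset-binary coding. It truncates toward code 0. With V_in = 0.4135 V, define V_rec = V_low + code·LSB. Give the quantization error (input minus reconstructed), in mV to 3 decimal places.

One LSB is 5.12 V / 4096 = 1.250 mV.
Scaled input = 2378.8000 LSBs, so code = 2378.
Code 2378 maps back to (−2.56) + 2378×0.00125 V = 0.4125 V.
Error = 0.4135 − 0.4125 = 0.001 V = 1.000 mV.

1.000 mV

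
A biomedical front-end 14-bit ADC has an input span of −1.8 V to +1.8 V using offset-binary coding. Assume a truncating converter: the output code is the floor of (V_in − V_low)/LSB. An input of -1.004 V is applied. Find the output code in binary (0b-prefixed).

LSB = 3.6 V / 16384 = 219.73 µV.
(-1.004 − (−1.8)) / 0.000219727 = 3622.684 LSBs.
So the output code is 3622.
In binary (0b-prefixed): 0b111000100110.

code 0b111000100110 (decimal 3622)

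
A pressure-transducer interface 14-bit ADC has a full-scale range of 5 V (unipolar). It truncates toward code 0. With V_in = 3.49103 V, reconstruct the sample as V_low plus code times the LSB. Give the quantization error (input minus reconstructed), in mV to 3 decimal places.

0.124 mV

LSB = 5/2^14 = 305.18 µV.
(V_in − V_low)/LSB = (3.49103 − 0)/0.000305176 = 11439.4071 → code 11439 (floor).
Code 11439 maps back to 0 + 11439×0.000305176 V = 3.4909058 V.
V_in − V_rec = 0.000124238 V = 0.124 mV.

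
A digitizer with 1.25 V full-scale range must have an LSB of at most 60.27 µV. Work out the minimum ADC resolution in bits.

15 bits

Number of steps required ≥ 1.25 V / 60.27 µV = 20740.00.
Need 2^N ≥ 20740.00; 2^14 = 16384, 2^15 = 32768.
Minimum N = 15.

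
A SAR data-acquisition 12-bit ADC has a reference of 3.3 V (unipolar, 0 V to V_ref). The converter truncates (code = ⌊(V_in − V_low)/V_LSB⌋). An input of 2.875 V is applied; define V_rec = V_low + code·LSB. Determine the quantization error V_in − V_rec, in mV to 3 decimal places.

Step size: 3.3 V ÷ 2^12 = 0.806 mV.
Scaled input = 3568.4848 LSBs, so code = 3568.
Code 3568 maps back to 0 + 3568×0.000805664 V = 2.8746094 V.
Error = 2.875 − 2.8746094 = 0.000390625 V = 0.391 mV.

0.391 mV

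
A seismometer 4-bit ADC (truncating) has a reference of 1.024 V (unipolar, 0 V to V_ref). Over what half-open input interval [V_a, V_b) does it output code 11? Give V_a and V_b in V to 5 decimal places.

[0.70400 V, 0.76800 V)

LSB = 1.024/2^4 = 64.000 mV.
V_a = V_low + 11·LSB = 0.704 V; V_b = V_low + 12·LSB = 0.768 V.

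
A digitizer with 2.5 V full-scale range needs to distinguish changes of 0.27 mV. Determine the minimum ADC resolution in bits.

Number of steps required ≥ 2.5 V / 0.27 mV = 9259.26.
Need 2^N ≥ 9259.26; 2^13 = 8192, 2^14 = 16384.
Minimum N = 14.

14 bits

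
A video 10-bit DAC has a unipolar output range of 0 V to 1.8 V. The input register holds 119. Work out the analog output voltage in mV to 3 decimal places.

209.180 mV

LSB = 1.8 V / 2^10 = 1.758 mV.
V_out = 0 + 119 × 0.00175781 V = 0.20918 V.
= 209.180 mV.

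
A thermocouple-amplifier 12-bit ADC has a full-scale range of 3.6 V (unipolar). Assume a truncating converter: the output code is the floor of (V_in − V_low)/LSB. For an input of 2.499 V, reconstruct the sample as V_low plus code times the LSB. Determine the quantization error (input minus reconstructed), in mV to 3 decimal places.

LSB = 3.6/2^12 = 0.879 mV.
Scaled input = 2843.3067 LSBs, so code = 2843.
V_rec = 0 + 2843·0.000878906 = 2.4987305 V.
Difference: 0.000269531 V → 0.270 mV.

0.270 mV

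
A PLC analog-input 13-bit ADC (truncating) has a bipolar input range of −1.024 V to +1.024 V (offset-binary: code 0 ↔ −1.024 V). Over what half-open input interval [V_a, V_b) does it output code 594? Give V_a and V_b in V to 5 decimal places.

[-0.87550 V, -0.87525 V)

LSB = 2.048/2^13 = 250.00 µV.
V_a = V_low + 594·LSB = -0.8755 V; V_b = V_low + 595·LSB = -0.87525 V.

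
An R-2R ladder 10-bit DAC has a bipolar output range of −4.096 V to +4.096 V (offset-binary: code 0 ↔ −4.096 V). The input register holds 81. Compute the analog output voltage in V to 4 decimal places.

-3.4480 V

LSB = 8.192 V / 2^10 = 8.000 mV.
V_out = (−4.096) + 81 × 0.008 V = -3.448 V.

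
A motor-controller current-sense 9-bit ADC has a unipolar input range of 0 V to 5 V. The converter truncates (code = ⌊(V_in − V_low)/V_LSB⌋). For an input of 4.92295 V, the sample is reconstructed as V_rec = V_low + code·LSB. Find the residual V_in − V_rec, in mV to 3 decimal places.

1.075 mV

Step size: 5 V ÷ 2^9 = 9.766 mV.
(V_in − V_low)/LSB = (4.92295 − 0)/0.00976562 = 504.1101 → code 504 (floor).
Reconstructed: 4.921875 V.
Difference: 0.001075 V → 1.075 mV.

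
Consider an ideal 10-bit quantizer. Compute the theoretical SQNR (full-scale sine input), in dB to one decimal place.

62.0 dB

SNR ≈ 6.02·N + 1.76 dB = 6.02·10 + 1.76 = 61.96 dB.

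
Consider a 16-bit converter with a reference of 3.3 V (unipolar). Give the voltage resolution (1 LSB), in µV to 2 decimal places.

50.35 µV

Full-scale span = 3.3 V.
LSB = 3.3 / 2^16 = 3.3 / 65536 = 5.0354e-05 V = 50.35 µV.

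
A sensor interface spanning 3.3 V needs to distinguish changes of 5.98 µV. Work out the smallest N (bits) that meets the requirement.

Number of steps required ≥ 3.3 V / 5.98 µV = 551839.46.
Need 2^N ≥ 551839.46; 2^19 = 524288, 2^20 = 1048576.
Minimum N = 20.

20 bits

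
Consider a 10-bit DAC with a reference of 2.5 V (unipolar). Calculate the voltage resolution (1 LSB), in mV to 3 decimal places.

2.441 mV

Full-scale span = 2.5 V.
LSB = 2.5 / 2^10 = 2.5 / 1024 = 0.00244141 V = 2.441 mV.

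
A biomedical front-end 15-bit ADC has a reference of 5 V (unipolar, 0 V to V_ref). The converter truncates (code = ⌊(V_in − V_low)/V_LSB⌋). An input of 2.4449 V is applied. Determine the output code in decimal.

Full-scale span = 5 V; LSB = 5/2^15 = 152.59 µV.
(2.4449 − 0) / 0.000152588 = 16022.897 LSBs.
So the output code is 16022.

code 16022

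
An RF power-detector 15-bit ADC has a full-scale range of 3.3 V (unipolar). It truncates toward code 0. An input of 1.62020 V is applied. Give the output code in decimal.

code 16088

Full-scale span = 3.3 V; LSB = 3.3/2^15 = 100.71 µV.
(1.62020 − 0) / 0.000100708 = 16088.095 LSBs.
So the output code is 16088.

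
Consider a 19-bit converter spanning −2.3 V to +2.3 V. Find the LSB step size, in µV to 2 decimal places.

8.77 µV

Full-scale span = 4.6 V.
LSB = 4.6 / 2^19 = 4.6 / 524288 = 8.7738e-06 V = 8.77 µV.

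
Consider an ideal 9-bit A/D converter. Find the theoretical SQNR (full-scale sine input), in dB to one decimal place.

55.9 dB

SNR ≈ 6.02·N + 1.76 dB = 6.02·9 + 1.76 = 55.94 dB.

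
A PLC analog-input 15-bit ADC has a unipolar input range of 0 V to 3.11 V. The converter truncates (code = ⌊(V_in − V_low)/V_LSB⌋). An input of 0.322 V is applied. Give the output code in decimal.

Full-scale span = 3.11 V; LSB = 3.11/2^15 = 94.91 µV.
Input sits at 3392.700 steps above V_low.
So the output code is 3392.

code 3392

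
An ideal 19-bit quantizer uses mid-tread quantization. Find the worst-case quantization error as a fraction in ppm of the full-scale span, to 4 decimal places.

Rounding → worst-case error = ½ LSB = V_FS/2^20, so 1e+06/1048576 = 0.953674 ppm of full scale.

0.9537 ppm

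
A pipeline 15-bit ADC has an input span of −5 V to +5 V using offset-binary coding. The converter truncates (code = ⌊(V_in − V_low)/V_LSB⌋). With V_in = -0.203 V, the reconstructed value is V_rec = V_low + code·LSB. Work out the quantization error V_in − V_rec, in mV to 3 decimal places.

One LSB is 10 V / 32768 = 305.18 µV.
Scaled input = 15718.8096 LSBs, so code = 15718.
V_rec = (−5) + 15718·0.000305176 = -0.20324707 V.
Difference: 0.00024707 V → 0.247 mV.

0.247 mV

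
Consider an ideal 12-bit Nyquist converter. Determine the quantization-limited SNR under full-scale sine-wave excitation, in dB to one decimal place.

74.0 dB

SNR ≈ 6.02·N + 1.76 dB = 6.02·12 + 1.76 = 74.00 dB.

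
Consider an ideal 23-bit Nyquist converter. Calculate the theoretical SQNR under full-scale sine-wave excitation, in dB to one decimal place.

140.2 dB

SNR ≈ 6.02·N + 1.76 dB = 6.02·23 + 1.76 = 140.22 dB.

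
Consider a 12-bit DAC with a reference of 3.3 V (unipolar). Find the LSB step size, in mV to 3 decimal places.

0.806 mV

Full-scale span = 3.3 V.
LSB = 3.3 / 2^12 = 3.3 / 4096 = 0.000805664 V = 0.806 mV.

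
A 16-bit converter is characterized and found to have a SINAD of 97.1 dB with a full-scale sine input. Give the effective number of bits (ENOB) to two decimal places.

ENOB = (SINAD − 1.76) / 6.02 = (97.1 − 1.76)/6.02 = 15.837.

15.84 bits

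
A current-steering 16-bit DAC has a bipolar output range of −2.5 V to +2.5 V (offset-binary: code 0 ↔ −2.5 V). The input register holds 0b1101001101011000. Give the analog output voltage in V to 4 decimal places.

LSB = 5 V / 2^16 = 76.29 µV.
Code 0b1101001101011000 = 54104 decimal.
V_out = (−2.5) + 54104 × 7.62939e-05 V = 1.62781 V.

1.6278 V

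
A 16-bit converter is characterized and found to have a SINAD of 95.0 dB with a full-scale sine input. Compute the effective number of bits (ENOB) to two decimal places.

15.49 bits

ENOB = (SINAD − 1.76) / 6.02 = (95.0 − 1.76)/6.02 = 15.488.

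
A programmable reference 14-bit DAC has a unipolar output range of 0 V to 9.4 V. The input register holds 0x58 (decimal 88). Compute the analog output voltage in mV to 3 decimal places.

LSB = 9.4 V / 2^14 = 0.574 mV.
Code 0x58 = 88 decimal.
V_out = 0 + 88 × 0.00057373 V = 0.0504883 V.
= 50.488 mV.

50.488 mV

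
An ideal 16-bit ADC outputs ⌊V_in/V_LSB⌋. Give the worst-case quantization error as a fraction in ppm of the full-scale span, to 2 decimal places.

Truncating → worst-case error = 1 LSB = V_FS/2^16, so 1e+06/65536 = 15.2588 ppm of full scale.

15.26 ppm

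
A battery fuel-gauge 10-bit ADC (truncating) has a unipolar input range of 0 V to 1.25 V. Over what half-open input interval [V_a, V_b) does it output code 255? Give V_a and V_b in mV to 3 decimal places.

[311.279 mV, 312.500 mV)

LSB = 1.25/2^10 = 1.221 mV.
V_a = V_low + 255·LSB = 0.311279 V; V_b = V_low + 256·LSB = 0.3125 V.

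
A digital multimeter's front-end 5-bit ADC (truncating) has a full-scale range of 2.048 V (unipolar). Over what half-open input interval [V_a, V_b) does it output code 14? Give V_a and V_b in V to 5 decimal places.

LSB = 2.048/2^5 = 64.000 mV.
V_a = V_low + 14·LSB = 0.896 V; V_b = V_low + 15·LSB = 0.96 V.

[0.89600 V, 0.96000 V)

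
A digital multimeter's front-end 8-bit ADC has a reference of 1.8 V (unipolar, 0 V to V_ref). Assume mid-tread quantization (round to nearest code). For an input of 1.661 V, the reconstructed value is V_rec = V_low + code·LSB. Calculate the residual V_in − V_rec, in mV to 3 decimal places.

1.625 mV

Step size: 1.8 V ÷ 2^8 = 7.031 mV.
(V_in − V_low)/LSB = (1.661 − 0)/0.00703125 = 236.2311 → code 236 (round).
Code 236 maps back to 0 + 236×0.00703125 V = 1.659375 V.
Difference: 0.001625 V → 1.625 mV.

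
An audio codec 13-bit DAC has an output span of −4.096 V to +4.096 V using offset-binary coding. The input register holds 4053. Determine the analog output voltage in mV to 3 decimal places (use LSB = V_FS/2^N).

-43.000 mV

LSB = 8.192 V / 2^13 = 1.000 mV.
V_out = (−4.096) + 4053 × 0.001 V = -0.043 V.
= -43.000 mV.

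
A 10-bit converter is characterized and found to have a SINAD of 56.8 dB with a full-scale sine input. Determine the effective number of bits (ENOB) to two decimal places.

ENOB = (SINAD − 1.76) / 6.02 = (56.8 − 1.76)/6.02 = 9.143.

9.14 bits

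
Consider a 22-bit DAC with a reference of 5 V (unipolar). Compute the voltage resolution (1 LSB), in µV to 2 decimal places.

Full-scale span = 5 V.
LSB = 5 / 2^22 = 5 / 4194304 = 1.19209e-06 V = 1.19 µV.

1.19 µV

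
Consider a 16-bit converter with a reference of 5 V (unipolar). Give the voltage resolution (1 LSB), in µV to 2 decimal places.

76.29 µV

Full-scale span = 5 V.
LSB = 5 / 2^16 = 5 / 65536 = 7.62939e-05 V = 76.29 µV.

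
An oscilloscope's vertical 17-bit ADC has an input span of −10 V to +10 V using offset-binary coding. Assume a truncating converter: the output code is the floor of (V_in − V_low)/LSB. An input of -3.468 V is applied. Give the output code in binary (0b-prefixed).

With 131072 levels over 20 V, one step is 152.59 µV.
(V_in − V_low)/LSB = (-3.468 − (−10)) / 0.000152588 = 42808.115.
⌊·⌋(42808.115) = 42808.
In binary (0b-prefixed): 0b1010011100111000.

code 0b1010011100111000 (decimal 42808)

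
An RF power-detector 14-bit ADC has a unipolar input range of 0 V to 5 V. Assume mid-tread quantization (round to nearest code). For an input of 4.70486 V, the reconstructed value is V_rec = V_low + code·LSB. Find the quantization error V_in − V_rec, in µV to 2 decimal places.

-35.02 µV

LSB = 5/2^14 = 305.18 µV.
Scaled input = 15416.8852 LSBs, so code = 15417.
V_rec = 0 + 15417·0.000305176 = 4.704895 V.
Error = 4.70486 − 4.704895 = -3.50195e-05 V = -35.02 µV.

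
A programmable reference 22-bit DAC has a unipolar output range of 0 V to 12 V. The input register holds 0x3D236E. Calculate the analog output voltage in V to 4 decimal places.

LSB = 12 V / 2^22 = 2.86 µV.
Code 0x3D236E = 4006766 decimal.
V_out = 0 + 4006766 × 2.86102e-06 V = 11.4634 V.

11.4634 V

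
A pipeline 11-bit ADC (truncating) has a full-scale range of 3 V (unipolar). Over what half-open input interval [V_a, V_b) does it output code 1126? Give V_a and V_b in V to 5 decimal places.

LSB = 3/2^11 = 1.465 mV.
V_a = V_low + 1126·LSB = 1.64941 V; V_b = V_low + 1127·LSB = 1.65088 V.

[1.64941 V, 1.65088 V)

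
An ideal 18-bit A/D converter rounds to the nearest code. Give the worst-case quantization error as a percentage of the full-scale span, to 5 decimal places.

0.00019 %

Rounding → worst-case error = ½ LSB = V_FS/2^19, so 100/524288 = 0.000190735 % of full scale.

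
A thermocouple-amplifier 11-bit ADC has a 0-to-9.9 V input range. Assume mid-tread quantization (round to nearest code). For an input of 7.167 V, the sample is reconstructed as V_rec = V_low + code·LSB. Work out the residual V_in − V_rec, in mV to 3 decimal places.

LSB = 9.9/2^11 = 4.834 mV.
Scaled input = 1482.6279 LSBs, so code = 1483.
Reconstructed: 7.1687988 V.
Difference: -0.00179883 V → -1.799 mV.

-1.799 mV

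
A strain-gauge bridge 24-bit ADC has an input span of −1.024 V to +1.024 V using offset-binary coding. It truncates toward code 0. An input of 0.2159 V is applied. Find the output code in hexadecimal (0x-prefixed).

code 0x9AFCCC (decimal 10157260)

Full-scale span = 2.048 V; LSB = 2.048/2^24 = 0.12 µV.
Input sits at 10157260.800 steps above V_low.
Floor → code 10157260.
In hexadecimal (0x-prefixed): 0x9AFCCC.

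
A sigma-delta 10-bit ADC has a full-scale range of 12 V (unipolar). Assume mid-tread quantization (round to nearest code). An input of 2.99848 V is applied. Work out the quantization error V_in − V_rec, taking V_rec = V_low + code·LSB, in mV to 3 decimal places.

-1.520 mV

One LSB is 12 V / 1024 = 11.719 mV.
(2.99848 − 0)/0.0117188 = 255.8703; round gives code 256.
V_rec = 0 + 256·0.0117188 = 3 V.
V_in − V_rec = -0.00152 V = -1.520 mV.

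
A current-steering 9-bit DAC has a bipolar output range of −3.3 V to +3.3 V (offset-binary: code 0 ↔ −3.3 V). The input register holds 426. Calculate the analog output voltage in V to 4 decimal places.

LSB = 6.6 V / 2^9 = 12.891 mV.
V_out = (−3.3) + 426 × 0.0128906 V = 2.19141 V.

2.1914 V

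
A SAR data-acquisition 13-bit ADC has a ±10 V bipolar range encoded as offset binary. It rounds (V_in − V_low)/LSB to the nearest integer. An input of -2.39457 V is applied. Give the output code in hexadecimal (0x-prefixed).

With 8192 levels over 20 V, one step is 2.441 mV.
(-2.39457 − (−10)) / 0.00244141 = 3115.184 LSBs.
So the output code is 3115.
In hexadecimal (0x-prefixed): 0xC2B.

code 0xC2B (decimal 3115)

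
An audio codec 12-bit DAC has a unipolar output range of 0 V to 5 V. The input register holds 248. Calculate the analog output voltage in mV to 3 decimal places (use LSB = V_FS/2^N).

LSB = 5 V / 2^12 = 1.221 mV.
V_out = 0 + 248 × 0.0012207 V = 0.302734 V.
= 302.734 mV.

302.734 mV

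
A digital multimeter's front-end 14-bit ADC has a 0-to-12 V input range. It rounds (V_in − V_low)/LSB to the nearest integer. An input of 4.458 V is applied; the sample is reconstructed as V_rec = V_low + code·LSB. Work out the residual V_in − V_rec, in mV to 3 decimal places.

LSB = 12/2^14 = 0.732 mV.
(4.458 − 0)/0.000732422 = 6086.6560; round gives code 6087.
V_rec = 0 + 6087·0.000732422 = 4.458252 V.
Error = 4.458 − 4.458252 = -0.000251953 V = -0.252 mV.

-0.252 mV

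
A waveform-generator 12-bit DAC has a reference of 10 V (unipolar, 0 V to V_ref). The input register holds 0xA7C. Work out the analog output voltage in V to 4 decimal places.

LSB = 10 V / 2^12 = 2.441 mV.
Code 0xA7C = 2684 decimal.
V_out = 0 + 2684 × 0.00244141 V = 6.55273 V.

6.5527 V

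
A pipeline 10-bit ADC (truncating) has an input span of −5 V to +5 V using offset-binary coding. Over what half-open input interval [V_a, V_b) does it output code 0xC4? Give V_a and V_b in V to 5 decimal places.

LSB = 10/2^10 = 9.766 mV.
Code 0xC4 = 196 decimal.
V_a = V_low + 196·LSB = -3.08594 V; V_b = V_low + 197·LSB = -3.07617 V.

[-3.08594 V, -3.07617 V)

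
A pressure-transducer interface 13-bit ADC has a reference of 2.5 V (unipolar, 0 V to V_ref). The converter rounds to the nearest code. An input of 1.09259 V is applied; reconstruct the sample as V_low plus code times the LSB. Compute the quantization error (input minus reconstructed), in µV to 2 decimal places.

Step size: 2.5 V ÷ 2^13 = 305.18 µV.
Scaled input = 3580.1989 LSBs, so code = 3580.
Reconstructed: 1.0925293 V.
V_in − V_rec = 6.07031e-05 V = 60.70 µV.

60.70 µV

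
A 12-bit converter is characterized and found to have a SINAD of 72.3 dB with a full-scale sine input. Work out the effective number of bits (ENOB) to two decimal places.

11.72 bits

ENOB = (SINAD − 1.76) / 6.02 = (72.3 − 1.76)/6.02 = 11.718.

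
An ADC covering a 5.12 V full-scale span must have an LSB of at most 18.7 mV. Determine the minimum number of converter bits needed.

Number of steps required ≥ 5.12 V / 18.7 mV = 273.80.
Need 2^N ≥ 273.80; 2^8 = 256, 2^9 = 512.
Minimum N = 9.

9 bits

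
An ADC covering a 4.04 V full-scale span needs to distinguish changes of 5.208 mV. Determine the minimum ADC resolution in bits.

10 bits

Number of steps required ≥ 4.04 V / 5.208 mV = 775.73.
Need 2^N ≥ 775.73; 2^9 = 512, 2^10 = 1024.
Minimum N = 10.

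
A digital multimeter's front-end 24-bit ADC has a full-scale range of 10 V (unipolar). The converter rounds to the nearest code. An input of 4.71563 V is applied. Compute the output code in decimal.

code 7911514

LSB = 10 V / 16777216 = 0.60 µV.
(V_in − V_low)/LSB = (4.71563 − 0) / 5.96046e-07 = 7911514.309.
So the output code is 7911514.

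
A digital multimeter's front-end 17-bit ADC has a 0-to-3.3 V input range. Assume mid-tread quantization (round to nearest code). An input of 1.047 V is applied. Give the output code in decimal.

LSB = 3.3 V / 131072 = 25.18 µV.
(V_in − V_low)/LSB = (1.047 − 0) / 2.5177e-05 = 41585.571.
round(41585.571) = 41586.

code 41586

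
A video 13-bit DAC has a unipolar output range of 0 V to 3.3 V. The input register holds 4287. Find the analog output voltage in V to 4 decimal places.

1.7269 V

LSB = 3.3 V / 2^13 = 402.83 µV.
V_out = 0 + 4287 × 0.000402832 V = 1.72694 V.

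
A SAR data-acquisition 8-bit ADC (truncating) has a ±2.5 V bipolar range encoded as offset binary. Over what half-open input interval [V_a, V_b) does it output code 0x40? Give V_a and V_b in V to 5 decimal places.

[-1.25000 V, -1.23047 V)

LSB = 5/2^8 = 19.531 mV.
Code 0x40 = 64 decimal.
V_a = V_low + 64·LSB = -1.25 V; V_b = V_low + 65·LSB = -1.23047 V.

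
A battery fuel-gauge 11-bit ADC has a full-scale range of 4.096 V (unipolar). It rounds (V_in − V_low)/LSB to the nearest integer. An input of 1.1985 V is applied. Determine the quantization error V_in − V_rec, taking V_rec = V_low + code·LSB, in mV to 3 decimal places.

One LSB is 4.096 V / 2048 = 2.000 mV.
(1.1985 − 0)/0.002 = 599.2500; round gives code 599.
Reconstructed: 1.198 V.
Difference: 0.0005 V → 0.500 mV.

0.500 mV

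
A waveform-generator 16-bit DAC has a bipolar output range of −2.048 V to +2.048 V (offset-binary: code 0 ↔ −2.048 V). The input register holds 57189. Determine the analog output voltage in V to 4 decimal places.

1.5263 V

LSB = 4.096 V / 2^16 = 62.50 µV.
V_out = (−2.048) + 57189 × 6.25e-05 V = 1.52631 V.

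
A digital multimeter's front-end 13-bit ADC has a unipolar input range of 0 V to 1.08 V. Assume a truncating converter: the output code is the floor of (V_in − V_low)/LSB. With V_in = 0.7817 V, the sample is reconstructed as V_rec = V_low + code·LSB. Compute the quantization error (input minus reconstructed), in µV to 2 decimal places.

44.73 µV

Step size: 1.08 V ÷ 2^13 = 131.84 µV.
Scaled input = 5929.3393 LSBs, so code = 5929.
V_rec = 0 + 5929·0.000131836 = 0.78165527 V.
Difference: 4.47266e-05 V → 44.73 µV.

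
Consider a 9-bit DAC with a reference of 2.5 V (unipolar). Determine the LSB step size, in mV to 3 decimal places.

Full-scale span = 2.5 V.
LSB = 2.5 / 2^9 = 2.5 / 512 = 0.00488281 V = 4.883 mV.

4.883 mV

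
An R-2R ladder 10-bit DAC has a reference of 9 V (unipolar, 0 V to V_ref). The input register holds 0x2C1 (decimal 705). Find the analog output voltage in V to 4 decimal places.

6.1963 V

LSB = 9 V / 2^10 = 8.789 mV.
Code 0x2C1 = 705 decimal.
V_out = 0 + 705 × 0.00878906 V = 6.19629 V.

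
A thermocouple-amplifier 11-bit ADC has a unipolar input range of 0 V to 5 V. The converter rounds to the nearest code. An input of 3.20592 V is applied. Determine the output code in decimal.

Full-scale span = 5 V; LSB = 5/2^11 = 2.441 mV.
(V_in − V_low)/LSB = (3.20592 − 0) / 0.00244141 = 1313.145.
round(1313.145) = 1313.

code 1313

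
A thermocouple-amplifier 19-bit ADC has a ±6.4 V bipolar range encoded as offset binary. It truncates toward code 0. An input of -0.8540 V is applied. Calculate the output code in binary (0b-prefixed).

code 0b110111011101011100 (decimal 227164)

Full-scale span = 12.8 V; LSB = 12.8/2^19 = 24.41 µV.
(V_in − V_low)/LSB = (-0.8540 − (−6.4)) / 2.44141e-05 = 227164.160.
So the output code is 227164.
In binary (0b-prefixed): 0b110111011101011100.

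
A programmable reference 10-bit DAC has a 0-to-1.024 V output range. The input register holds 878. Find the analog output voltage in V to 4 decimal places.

LSB = 1.024 V / 2^10 = 1.000 mV.
V_out = 0 + 878 × 0.001 V = 0.878 V.

0.8780 V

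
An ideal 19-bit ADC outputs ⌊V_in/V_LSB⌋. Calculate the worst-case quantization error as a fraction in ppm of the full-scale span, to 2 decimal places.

Truncating → worst-case error = 1 LSB = V_FS/2^19, so 1e+06/524288 = 1.90735 ppm of full scale.

1.91 ppm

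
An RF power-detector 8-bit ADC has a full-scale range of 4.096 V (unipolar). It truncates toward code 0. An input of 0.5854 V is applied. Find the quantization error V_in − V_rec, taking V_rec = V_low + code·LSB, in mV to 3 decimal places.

One LSB is 4.096 V / 256 = 16.000 mV.
(V_in − V_low)/LSB = (0.5854 − 0)/0.016 = 36.5875 → code 36 (floor).
V_rec = 0 + 36·0.016 = 0.576 V.
Difference: 0.0094 V → 9.400 mV.

9.400 mV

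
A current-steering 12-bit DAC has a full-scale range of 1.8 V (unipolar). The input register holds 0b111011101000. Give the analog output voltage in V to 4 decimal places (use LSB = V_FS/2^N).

1.6770 V

LSB = 1.8 V / 2^12 = 439.45 µV.
Code 0b111011101000 = 3816 decimal.
V_out = 0 + 3816 × 0.000439453 V = 1.67695 V.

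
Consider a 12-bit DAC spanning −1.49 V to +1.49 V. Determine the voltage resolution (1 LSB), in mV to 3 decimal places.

0.728 mV

Full-scale span = 2.98 V.
LSB = 2.98 / 2^12 = 2.98 / 4096 = 0.000727539 V = 0.728 mV.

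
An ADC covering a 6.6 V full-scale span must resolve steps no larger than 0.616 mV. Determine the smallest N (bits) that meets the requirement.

Number of steps required ≥ 6.6 V / 0.616 mV = 10714.29.
Need 2^N ≥ 10714.29; 2^13 = 8192, 2^14 = 16384.
Minimum N = 14.

14 bits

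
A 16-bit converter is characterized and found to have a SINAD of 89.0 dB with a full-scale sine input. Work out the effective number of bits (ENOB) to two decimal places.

ENOB = (SINAD − 1.76) / 6.02 = (89.0 − 1.76)/6.02 = 14.492.

14.49 bits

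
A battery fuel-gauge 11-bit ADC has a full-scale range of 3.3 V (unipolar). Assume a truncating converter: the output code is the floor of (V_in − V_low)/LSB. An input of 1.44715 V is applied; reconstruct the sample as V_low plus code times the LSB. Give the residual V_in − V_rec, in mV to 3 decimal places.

LSB = 3.3/2^11 = 1.611 mV.
(1.44715 − 0)/0.00161133 = 898.1101; ⌊·⌋ gives code 898.
V_rec = 0 + 898·0.00161133 = 1.4469727 V.
V_in − V_rec = 0.000177344 V = 0.177 mV.

0.177 mV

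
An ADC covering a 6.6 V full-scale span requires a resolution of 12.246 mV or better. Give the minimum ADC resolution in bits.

Number of steps required ≥ 6.6 V / 12.246 mV = 538.95.
Need 2^N ≥ 538.95; 2^9 = 512, 2^10 = 1024.
Minimum N = 10.

10 bits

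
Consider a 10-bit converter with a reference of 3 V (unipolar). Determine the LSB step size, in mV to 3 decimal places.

2.930 mV

Full-scale span = 3 V.
LSB = 3 / 2^10 = 3 / 1024 = 0.00292969 V = 2.930 mV.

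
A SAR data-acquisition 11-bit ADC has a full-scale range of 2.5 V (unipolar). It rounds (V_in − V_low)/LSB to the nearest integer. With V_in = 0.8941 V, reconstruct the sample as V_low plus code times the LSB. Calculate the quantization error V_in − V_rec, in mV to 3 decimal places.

Step size: 2.5 V ÷ 2^11 = 1.221 mV.
(0.8941 − 0)/0.0012207 = 732.4467; round gives code 732.
V_rec = 0 + 732·0.0012207 = 0.89355469 V.
Difference: 0.000545313 V → 0.545 mV.

0.545 mV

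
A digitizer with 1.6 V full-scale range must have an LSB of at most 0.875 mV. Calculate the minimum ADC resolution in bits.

11 bits

Number of steps required ≥ 1.6 V / 0.875 mV = 1828.57.
Need 2^N ≥ 1828.57; 2^10 = 1024, 2^11 = 2048.
Minimum N = 11.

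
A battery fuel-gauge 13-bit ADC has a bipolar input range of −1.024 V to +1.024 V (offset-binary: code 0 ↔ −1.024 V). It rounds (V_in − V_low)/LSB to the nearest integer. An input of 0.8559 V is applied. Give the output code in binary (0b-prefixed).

code 0b1110101100000 (decimal 7520)

LSB = 2.048 V / 8192 = 250.00 µV.
(V_in − V_low)/LSB = (0.8559 − (−1.024)) / 0.00025 = 7519.600.
Round → code 7520.
In binary (0b-prefixed): 0b1110101100000.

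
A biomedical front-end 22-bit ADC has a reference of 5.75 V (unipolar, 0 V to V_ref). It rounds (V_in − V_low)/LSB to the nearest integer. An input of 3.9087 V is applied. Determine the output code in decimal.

Full-scale span = 5.75 V; LSB = 5.75/2^22 = 1.37 µV.
(V_in − V_low)/LSB = (3.9087 − 0) / 1.37091e-06 = 2851178.443.
So the output code is 2851178.

code 2851178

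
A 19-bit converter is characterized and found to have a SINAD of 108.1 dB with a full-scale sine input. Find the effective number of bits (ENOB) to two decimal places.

ENOB = (SINAD − 1.76) / 6.02 = (108.1 − 1.76)/6.02 = 17.664.

17.66 bits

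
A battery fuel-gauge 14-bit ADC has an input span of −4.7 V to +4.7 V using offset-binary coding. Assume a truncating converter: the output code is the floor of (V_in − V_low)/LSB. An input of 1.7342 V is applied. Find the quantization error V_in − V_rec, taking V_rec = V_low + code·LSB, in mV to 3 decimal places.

0.387 mV

LSB = 9.4/2^14 = 0.574 mV.
(1.7342 − (−4.7))/0.00057373 = 11214.6737; ⌊·⌋ gives code 11214.
Reconstructed: 1.7338135 V.
Error = 1.7342 − 1.7338135 = 0.000386523 V = 0.387 mV.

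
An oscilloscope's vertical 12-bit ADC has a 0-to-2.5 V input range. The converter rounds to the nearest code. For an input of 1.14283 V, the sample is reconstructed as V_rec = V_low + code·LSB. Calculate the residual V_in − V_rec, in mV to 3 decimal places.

0.252 mV

LSB = 2.5/2^12 = 0.610 mV.
(1.14283 − 0)/0.000610352 = 1872.4127; round gives code 1872.
Reconstructed: 1.1425781 V.
Difference: 0.000251875 V → 0.252 mV.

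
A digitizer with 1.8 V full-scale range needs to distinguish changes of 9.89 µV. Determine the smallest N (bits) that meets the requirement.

Number of steps required ≥ 1.8 V / 9.89 µV = 182002.02.
Need 2^N ≥ 182002.02; 2^17 = 131072, 2^18 = 262144.
Minimum N = 18.

18 bits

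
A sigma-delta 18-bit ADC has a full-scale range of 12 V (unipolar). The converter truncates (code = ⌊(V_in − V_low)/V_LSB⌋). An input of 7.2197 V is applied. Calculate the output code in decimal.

Full-scale span = 12 V; LSB = 12/2^18 = 45.78 µV.
Input sits at 157716.753 steps above V_low.
⌊·⌋(157716.753) = 157716.

code 157716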